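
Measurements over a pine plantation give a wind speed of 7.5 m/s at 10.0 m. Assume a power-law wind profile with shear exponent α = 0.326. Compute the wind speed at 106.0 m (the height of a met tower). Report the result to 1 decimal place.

Power-law profile: V₂ = V₁ · (z₂/z₁)^α
V₂ = 7.5 × (106.0/10.0)^0.326 = 7.5 × (10.6000)^0.326
    = 7.5 × 2.1590 = 16.1924 m/s

16.2 m/s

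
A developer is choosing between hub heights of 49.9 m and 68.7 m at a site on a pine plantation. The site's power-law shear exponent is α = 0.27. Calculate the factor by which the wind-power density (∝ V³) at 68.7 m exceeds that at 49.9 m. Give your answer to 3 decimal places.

1.296

Speed ratio: V_B/V_A = (z_B/z_A)^α = (68.7/49.9)^0.27 = (1.3768)^0.27 = 1.09016
Power-density ratio: P_B/P_A = (V_B/V_A)³ = (1.09016)³ = 1.29561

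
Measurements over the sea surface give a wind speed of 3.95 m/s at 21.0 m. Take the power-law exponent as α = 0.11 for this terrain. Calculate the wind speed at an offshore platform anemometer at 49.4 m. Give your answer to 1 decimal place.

Power-law profile: V₂ = V₁ · (z₂/z₁)^α
V₂ = 3.95 × (49.4/21.0)^0.11 = 3.95 × (2.3524)^0.11
    = 3.95 × 1.0987 = 4.3397 m/s

4.3 m/s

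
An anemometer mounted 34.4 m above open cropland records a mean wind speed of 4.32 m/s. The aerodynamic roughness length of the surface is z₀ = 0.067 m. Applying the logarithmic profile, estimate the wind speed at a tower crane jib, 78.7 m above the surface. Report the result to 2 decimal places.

4.89 m/s

Log law: V(z) ∝ ln(z/z₀), so V₂/V₁ = ln(z₂/z₀) / ln(z₁/z₀).
ln(78.7/0.067) = 7.0687, ln(34.4/0.067) = 6.2411
V₂ = 4.32 × 7.0687/6.2411 = 4.32 × 1.1326 = 4.8928 m/s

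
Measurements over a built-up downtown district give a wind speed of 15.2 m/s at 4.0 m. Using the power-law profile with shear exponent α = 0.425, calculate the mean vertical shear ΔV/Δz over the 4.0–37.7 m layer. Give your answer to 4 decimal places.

0.7192 m/s/m

Power law: V₂ = V₁ · (z₂/z₁)^α = 15.2 × (9.4250)^0.425 = 39.4378 m/s
ΔV/Δz = (39.4378 − 15.2)/(37.7 − 4.0) = 24.2378/33.7000 = 0.71922 m/s/m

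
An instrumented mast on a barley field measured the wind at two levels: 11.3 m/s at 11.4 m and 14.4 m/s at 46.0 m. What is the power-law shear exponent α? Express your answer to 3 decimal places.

α ≈ 0.174

Power law: V₂/V₁ = (z₂/z₁)^α ⇒ α = ln(V₂/V₁) / ln(z₂/z₁)
α = ln(14.4/11.3) / ln(46.0/11.4) = ln(1.2743) / ln(4.0351)
  = 0.24243 / 1.39503 = 0.17378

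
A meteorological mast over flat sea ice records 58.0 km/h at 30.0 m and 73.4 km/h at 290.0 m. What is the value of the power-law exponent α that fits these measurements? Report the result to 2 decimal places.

α ≈ 0.10

Power law: V₂/V₁ = (z₂/z₁)^α ⇒ α = ln(V₂/V₁) / ln(z₂/z₁)
α = ln(73.4/58.0) / ln(290.0/30.0) = ln(1.2655) / ln(9.6667)
  = 0.23548 / 2.26868 = 0.10380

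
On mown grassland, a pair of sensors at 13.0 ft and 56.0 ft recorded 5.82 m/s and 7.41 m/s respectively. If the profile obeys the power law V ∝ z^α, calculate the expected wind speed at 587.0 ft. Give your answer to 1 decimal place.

10.9 m/s

First find α: α = ln(V₂/V₁)/ln(z₂/z₁) = ln(7.41/5.82)/ln(56.0/13.0) = 0.24153/1.46040 = 0.1654
Extrapolate from 56.0 ft to 587.0 ft: V₃ = 7.41 × (587.0/56.0)^0.1654 = 7.41 × 1.4749 = 10.9292 m/s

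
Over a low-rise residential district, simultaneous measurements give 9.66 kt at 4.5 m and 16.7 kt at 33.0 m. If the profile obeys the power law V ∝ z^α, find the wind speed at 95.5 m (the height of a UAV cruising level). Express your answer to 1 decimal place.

First find α: α = ln(V₂/V₁)/ln(z₂/z₁) = ln(16.7/9.66)/ln(33.0/4.5) = 0.54742/1.99243 = 0.2747
Extrapolate from 33.0 m to 95.5 m: V₃ = 16.7 × (95.5/33.0)^0.2747 = 16.7 × 1.3390 = 22.3619 kt

22.4 kt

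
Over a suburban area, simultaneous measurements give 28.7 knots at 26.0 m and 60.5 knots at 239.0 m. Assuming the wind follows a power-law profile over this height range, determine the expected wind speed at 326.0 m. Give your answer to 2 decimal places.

67.15 knots

First find α: α = ln(V₂/V₁)/ln(z₂/z₁) = ln(60.5/28.7)/ln(239.0/26.0) = 0.74575/2.21837 = 0.3362
Extrapolate from 239.0 m to 326.0 m: V₃ = 60.5 × (326.0/239.0)^0.3362 = 60.5 × 1.1100 = 67.1549 knots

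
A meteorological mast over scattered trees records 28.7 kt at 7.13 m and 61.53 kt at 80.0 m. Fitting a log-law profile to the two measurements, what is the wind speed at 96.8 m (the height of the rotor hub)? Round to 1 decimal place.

64.1 kt

Log law: V ∝ ln(z/z₀). From the pair, with r = V₁/V₂ = 0.46644,
ln z₀ = (ln z₁ − r·ln z₂)/(1 − r) = (1.9643 − 0.46644×4.3820)/0.53356 = -0.1493 → z₀ = 0.8613 m
V₃ = V₁ · ln(z₃/z₀)/ln(z₁/z₀) = 28.7 × 4.7219/2.1136 = 64.1184 kt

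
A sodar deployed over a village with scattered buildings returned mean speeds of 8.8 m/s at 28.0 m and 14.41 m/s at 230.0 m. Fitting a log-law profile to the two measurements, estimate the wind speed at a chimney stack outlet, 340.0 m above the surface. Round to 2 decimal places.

Log law: V ∝ ln(z/z₀). From the pair, with r = V₁/V₂ = 0.61069,
ln z₀ = (ln z₁ − r·ln z₂)/(1 − r) = (3.3322 − 0.61069×5.4381)/0.38931 = 0.0289 → z₀ = 1.029 m
V₃ = V₁ · ln(z₃/z₀)/ln(z₁/z₀) = 8.8 × 5.8001/3.3033 = 15.4513 m/s

15.45 m/s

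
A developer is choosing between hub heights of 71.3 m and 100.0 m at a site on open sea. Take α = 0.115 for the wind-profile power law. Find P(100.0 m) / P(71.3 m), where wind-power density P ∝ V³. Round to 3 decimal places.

Speed ratio: V_B/V_A = (z_B/z_A)^α = (100.0/71.3)^0.115 = (1.4025)^0.115 = 1.03967
Power-density ratio: P_B/P_A = (V_B/V_A)³ = (1.03967)³ = 1.12379

1.124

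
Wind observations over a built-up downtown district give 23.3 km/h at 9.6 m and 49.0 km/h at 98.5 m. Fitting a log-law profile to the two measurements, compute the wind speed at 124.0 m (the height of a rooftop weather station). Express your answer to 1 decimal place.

51.5 km/h

Log law: V ∝ ln(z/z₀). From the pair, with r = V₁/V₂ = 0.47551,
ln z₀ = (ln z₁ − r·ln z₂)/(1 − r) = (2.2618 − 0.47551×4.5901)/0.52449 = 0.1509 → z₀ = 1.163 m
V₃ = V₁ · ln(z₃/z₀)/ln(z₁/z₀) = 23.3 × 4.6694/2.1109 = 51.5413 km/h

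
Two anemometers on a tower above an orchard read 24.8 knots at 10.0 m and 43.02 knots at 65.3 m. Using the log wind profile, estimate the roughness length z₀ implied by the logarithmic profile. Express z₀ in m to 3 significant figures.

Log law: V(z) ∝ ln(z/z₀). With r = V₁/V₂ = 24.8/43.02 = 0.57648,
r · ln(z₂/z₀) = ln(z₁/z₀) ⇒ ln z₀ = (ln z₁ − r·ln z₂)/(1 − r)
ln z₀ = (2.30259 − 0.57648×4.17899) / 0.42352 = -0.2515
z₀ = exp(-0.2515) = 0.7777 m

z₀ ≈ 0.778 m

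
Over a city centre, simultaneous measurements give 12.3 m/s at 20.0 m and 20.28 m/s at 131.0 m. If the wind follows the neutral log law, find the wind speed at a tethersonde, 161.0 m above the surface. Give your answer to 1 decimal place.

Log law: V ∝ ln(z/z₀). From the pair, with r = V₁/V₂ = 0.60651,
ln z₀ = (ln z₁ − r·ln z₂)/(1 − r) = (2.9957 − 0.60651×4.8752)/0.39349 = 0.0988 → z₀ = 1.104 m
V₃ = V₁ · ln(z₃/z₀)/ln(z₁/z₀) = 12.3 × 4.9826/2.8969 = 21.1555 m/s

21.2 m/s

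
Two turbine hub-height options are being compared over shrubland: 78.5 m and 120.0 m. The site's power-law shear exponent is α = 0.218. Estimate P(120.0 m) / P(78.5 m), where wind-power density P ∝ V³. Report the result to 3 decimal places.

1.320

Speed ratio: V_B/V_A = (z_B/z_A)^α = (120.0/78.5)^0.218 = (1.5287)^0.218 = 1.09693
Power-density ratio: P_B/P_A = (V_B/V_A)³ = (1.09693)³ = 1.31990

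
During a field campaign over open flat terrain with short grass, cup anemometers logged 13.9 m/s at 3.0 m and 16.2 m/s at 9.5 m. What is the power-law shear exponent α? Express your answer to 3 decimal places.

Power law: V₂/V₁ = (z₂/z₁)^α ⇒ α = ln(V₂/V₁) / ln(z₂/z₁)
α = ln(16.2/13.9) / ln(9.5/3.0) = ln(1.1655) / ln(3.1667)
  = 0.15312 / 1.15268 = 0.13284

α ≈ 0.133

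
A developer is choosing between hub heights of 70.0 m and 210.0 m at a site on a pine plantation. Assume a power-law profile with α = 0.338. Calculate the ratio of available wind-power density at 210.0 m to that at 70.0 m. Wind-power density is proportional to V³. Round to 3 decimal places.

3.046

Speed ratio: V_B/V_A = (z_B/z_A)^α = (210.0/70.0)^0.338 = (3.0000)^0.338 = 1.44966
Power-density ratio: P_B/P_A = (V_B/V_A)³ = (1.44966)³ = 3.04650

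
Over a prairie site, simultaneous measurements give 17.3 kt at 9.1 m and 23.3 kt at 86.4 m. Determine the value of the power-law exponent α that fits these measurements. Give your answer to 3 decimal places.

α ≈ 0.132

Power law: V₂/V₁ = (z₂/z₁)^α ⇒ α = ln(V₂/V₁) / ln(z₂/z₁)
α = ln(23.3/17.3) / ln(86.4/9.1) = ln(1.3468) / ln(9.4945)
  = 0.29775 / 2.25071 = 0.13229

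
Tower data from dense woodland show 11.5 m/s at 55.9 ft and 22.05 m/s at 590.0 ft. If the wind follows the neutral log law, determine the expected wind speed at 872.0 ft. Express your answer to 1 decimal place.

Log law: V ∝ ln(z/z₀). From the pair, with r = V₁/V₂ = 0.52154,
ln z₀ = (ln z₁ − r·ln z₂)/(1 − r) = (4.0236 − 0.52154×6.3801)/0.47846 = 1.4548 → z₀ = 4.284 ft
V₃ = V₁ · ln(z₃/z₀)/ln(z₁/z₀) = 11.5 × 5.3160/2.5688 = 23.7990 m/s

23.8 m/s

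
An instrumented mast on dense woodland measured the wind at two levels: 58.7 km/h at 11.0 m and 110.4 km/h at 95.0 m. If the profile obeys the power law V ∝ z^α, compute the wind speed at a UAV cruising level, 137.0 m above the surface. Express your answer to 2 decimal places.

122.90 km/h

First find α: α = ln(V₂/V₁)/ln(z₂/z₁) = ln(110.4/58.7)/ln(95.0/11.0) = 0.63167/2.15598 = 0.2930
Extrapolate from 95.0 m to 137.0 m: V₃ = 110.4 × (137.0/95.0)^0.2930 = 110.4 × 1.1132 = 122.9003 km/h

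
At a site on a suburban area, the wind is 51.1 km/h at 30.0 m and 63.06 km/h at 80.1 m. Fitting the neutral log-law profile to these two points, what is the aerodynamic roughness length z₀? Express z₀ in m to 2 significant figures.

Log law: V(z) ∝ ln(z/z₀). With r = V₁/V₂ = 51.1/63.06 = 0.81034,
r · ln(z₂/z₀) = ln(z₁/z₀) ⇒ ln z₀ = (ln z₁ − r·ln z₂)/(1 − r)
ln z₀ = (3.40120 − 0.81034×4.38328) / 0.18966 = -0.7948
z₀ = exp(-0.7948) = 0.4517 m

z₀ ≈ 0.45 m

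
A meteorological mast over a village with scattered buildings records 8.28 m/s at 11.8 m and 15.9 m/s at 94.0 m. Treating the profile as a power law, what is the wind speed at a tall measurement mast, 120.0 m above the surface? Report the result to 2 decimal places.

First find α: α = ln(V₂/V₁)/ln(z₂/z₁) = ln(15.9/8.28)/ln(94.0/11.8) = 0.65248/2.07520 = 0.3144
Extrapolate from 94.0 m to 120.0 m: V₃ = 15.9 × (120.0/94.0)^0.3144 = 15.9 × 1.0798 = 17.1689 m/s

17.17 m/s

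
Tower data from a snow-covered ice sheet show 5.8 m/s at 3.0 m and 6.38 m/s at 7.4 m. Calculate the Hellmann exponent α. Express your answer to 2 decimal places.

α ≈ 0.11

Power law: V₂/V₁ = (z₂/z₁)^α ⇒ α = ln(V₂/V₁) / ln(z₂/z₁)
α = ln(6.38/5.8) / ln(7.4/3.0) = ln(1.1000) / ln(2.4667)
  = 0.09531 / 0.90287 = 0.10556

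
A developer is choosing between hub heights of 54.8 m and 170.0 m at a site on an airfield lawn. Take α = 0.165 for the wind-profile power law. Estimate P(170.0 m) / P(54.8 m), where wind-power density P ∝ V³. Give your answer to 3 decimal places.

Speed ratio: V_B/V_A = (z_B/z_A)^α = (170.0/54.8)^0.165 = (3.1022)^0.165 = 1.20538
Power-density ratio: P_B/P_A = (V_B/V_A)³ = (1.20538)³ = 1.75136

1.751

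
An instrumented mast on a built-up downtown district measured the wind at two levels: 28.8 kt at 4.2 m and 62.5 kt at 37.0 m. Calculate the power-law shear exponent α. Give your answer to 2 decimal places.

α ≈ 0.36

Power law: V₂/V₁ = (z₂/z₁)^α ⇒ α = ln(V₂/V₁) / ln(z₂/z₁)
α = ln(62.5/28.8) / ln(37.0/4.2) = ln(2.1701) / ln(8.8095)
  = 0.77479 / 2.17583 = 0.35609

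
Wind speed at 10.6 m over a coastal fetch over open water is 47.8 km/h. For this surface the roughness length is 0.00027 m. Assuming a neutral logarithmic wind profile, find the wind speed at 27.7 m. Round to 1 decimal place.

Log law: V(z) ∝ ln(z/z₀), so V₂/V₁ = ln(z₂/z₀) / ln(z₁/z₀).
ln(27.7/0.00027) = 11.5385, ln(10.6/0.00027) = 10.5779
V₂ = 47.8 × 11.5385/10.5779 = 47.8 × 1.0908 = 52.1407 km/h

52.1 km/h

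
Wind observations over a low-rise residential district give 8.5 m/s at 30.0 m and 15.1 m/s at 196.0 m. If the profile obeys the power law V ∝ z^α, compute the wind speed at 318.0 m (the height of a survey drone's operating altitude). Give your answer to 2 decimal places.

First find α: α = ln(V₂/V₁)/ln(z₂/z₁) = ln(15.1/8.5)/ln(196.0/30.0) = 0.57463/1.87692 = 0.3062
Extrapolate from 196.0 m to 318.0 m: V₃ = 15.1 × (318.0/196.0)^0.3062 = 15.1 × 1.1597 = 17.5114 m/s

17.51 m/s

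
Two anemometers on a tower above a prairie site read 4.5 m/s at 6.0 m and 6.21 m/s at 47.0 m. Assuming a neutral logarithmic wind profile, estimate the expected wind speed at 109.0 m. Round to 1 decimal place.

Log law: V ∝ ln(z/z₀). From the pair, with r = V₁/V₂ = 0.72464,
ln z₀ = (ln z₁ − r·ln z₂)/(1 − r) = (1.7918 − 0.72464×3.8501)/0.27536 = -3.6251 → z₀ = 0.02665 m
V₃ = V₁ · ln(z₃/z₀)/ln(z₁/z₀) = 4.5 × 8.3164/5.4168 = 6.9088 m/s

6.9 m/s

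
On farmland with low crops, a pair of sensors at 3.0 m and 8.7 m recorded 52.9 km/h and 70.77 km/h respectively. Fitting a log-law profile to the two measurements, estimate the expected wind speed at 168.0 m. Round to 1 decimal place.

120.5 km/h

Log law: V ∝ ln(z/z₀). From the pair, with r = V₁/V₂ = 0.74749,
ln z₀ = (ln z₁ − r·ln z₂)/(1 − r) = (1.0986 − 0.74749×2.1633)/0.25251 = -2.0532 → z₀ = 0.1283 m
V₃ = V₁ · ln(z₃/z₀)/ln(z₁/z₀) = 52.9 × 7.1772/3.1518 = 120.4611 km/h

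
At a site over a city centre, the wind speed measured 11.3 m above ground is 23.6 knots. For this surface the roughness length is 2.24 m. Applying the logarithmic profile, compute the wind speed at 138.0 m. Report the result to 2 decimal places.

60.09 knots

Log law: V(z) ∝ ln(z/z₀), so V₂/V₁ = ln(z₂/z₀) / ln(z₁/z₀).
ln(138.0/2.24) = 4.1208, ln(11.3/2.24) = 1.6183
V₂ = 23.6 × 4.1208/1.6183 = 23.6 × 2.5463 = 60.0931 knots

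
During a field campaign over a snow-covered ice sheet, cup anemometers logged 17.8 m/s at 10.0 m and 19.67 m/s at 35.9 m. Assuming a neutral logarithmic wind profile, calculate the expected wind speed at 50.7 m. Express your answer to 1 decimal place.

Log law: V ∝ ln(z/z₀). From the pair, with r = V₁/V₂ = 0.90493,
ln z₀ = (ln z₁ − r·ln z₂)/(1 − r) = (2.3026 − 0.90493×3.5807)/0.09507 = -9.8638 → z₀ = 0.00005203 m
V₃ = V₁ · ln(z₃/z₀)/ln(z₁/z₀) = 17.8 × 13.7897/12.1664 = 20.1750 m/s

20.2 m/s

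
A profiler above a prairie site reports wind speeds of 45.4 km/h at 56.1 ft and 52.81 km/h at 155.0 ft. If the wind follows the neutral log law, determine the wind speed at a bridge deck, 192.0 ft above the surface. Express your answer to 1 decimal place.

54.4 km/h

Log law: V ∝ ln(z/z₀). From the pair, with r = V₁/V₂ = 0.85969,
ln z₀ = (ln z₁ − r·ln z₂)/(1 − r) = (4.0271 − 0.85969×5.0434)/0.14031 = -2.1995 → z₀ = 0.1109 ft
V₃ = V₁ · ln(z₃/z₀)/ln(z₁/z₀) = 45.4 × 7.4570/6.2267 = 54.3708 km/h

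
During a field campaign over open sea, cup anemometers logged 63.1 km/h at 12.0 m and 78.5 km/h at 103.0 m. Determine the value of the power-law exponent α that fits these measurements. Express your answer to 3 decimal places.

Power law: V₂/V₁ = (z₂/z₁)^α ⇒ α = ln(V₂/V₁) / ln(z₂/z₁)
α = ln(78.5/63.1) / ln(103.0/12.0) = ln(1.2441) / ln(8.5833)
  = 0.21838 / 2.14982 = 0.10158

α ≈ 0.102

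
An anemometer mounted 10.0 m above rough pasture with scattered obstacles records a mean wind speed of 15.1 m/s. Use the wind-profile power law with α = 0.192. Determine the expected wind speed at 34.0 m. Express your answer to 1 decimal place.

Power-law profile: V₂ = V₁ · (z₂/z₁)^α
V₂ = 15.1 × (34.0/10.0)^0.192 = 15.1 × (3.4000)^0.192
    = 15.1 × 1.2649 = 19.0995 m/s

19.1 m/s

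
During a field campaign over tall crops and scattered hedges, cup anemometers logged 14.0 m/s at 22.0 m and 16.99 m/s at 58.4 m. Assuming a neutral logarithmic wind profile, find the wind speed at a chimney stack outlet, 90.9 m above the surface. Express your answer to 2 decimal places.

Log law: V ∝ ln(z/z₀). From the pair, with r = V₁/V₂ = 0.82401,
ln z₀ = (ln z₁ − r·ln z₂)/(1 − r) = (3.0910 − 0.82401×4.0673)/0.17599 = -1.4801 → z₀ = 0.2276 m
V₃ = V₁ · ln(z₃/z₀)/ln(z₁/z₀) = 14.0 × 5.9899/4.5712 = 18.3451 m/s

18.35 m/s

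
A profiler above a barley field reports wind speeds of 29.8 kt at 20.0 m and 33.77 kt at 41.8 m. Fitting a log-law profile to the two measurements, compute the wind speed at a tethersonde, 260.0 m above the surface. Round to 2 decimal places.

Log law: V ∝ ln(z/z₀). From the pair, with r = V₁/V₂ = 0.88244,
ln z₀ = (ln z₁ − r·ln z₂)/(1 − r) = (2.9957 − 0.88244×3.7329)/0.11756 = -2.5376 → z₀ = 0.07905 m
V₃ = V₁ · ln(z₃/z₀)/ln(z₁/z₀) = 29.8 × 8.0983/5.5334 = 43.6135 kt

43.61 kt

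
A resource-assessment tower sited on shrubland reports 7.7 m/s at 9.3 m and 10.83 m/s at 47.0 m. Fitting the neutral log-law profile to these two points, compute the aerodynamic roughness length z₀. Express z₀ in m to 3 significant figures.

z₀ ≈ 0.173 m

Log law: V(z) ∝ ln(z/z₀). With r = V₁/V₂ = 7.7/10.83 = 0.71099,
r · ln(z₂/z₀) = ln(z₁/z₀) ⇒ ln z₀ = (ln z₁ − r·ln z₂)/(1 − r)
ln z₀ = (2.23001 − 0.71099×3.85015) / 0.28901 = -1.7556
z₀ = exp(-1.7556) = 0.1728 m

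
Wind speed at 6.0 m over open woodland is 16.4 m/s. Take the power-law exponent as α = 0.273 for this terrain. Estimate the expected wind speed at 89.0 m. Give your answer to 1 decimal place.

34.2 m/s

Power-law profile: V₂ = V₁ · (z₂/z₁)^α
V₂ = 16.4 × (89.0/6.0)^0.273 = 16.4 × (14.8333)^0.273
    = 16.4 × 2.0881 = 34.2446 m/s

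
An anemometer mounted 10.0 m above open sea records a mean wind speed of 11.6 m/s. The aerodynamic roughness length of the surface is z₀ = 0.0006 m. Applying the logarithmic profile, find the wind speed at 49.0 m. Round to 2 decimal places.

Log law: V(z) ∝ ln(z/z₀), so V₂/V₁ = ln(z₂/z₀) / ln(z₁/z₀).
ln(49.0/0.0006) = 11.3104, ln(10.0/0.0006) = 9.7212
V₂ = 11.6 × 11.3104/9.7212 = 11.6 × 1.1635 = 13.4964 m/s

13.50 m/s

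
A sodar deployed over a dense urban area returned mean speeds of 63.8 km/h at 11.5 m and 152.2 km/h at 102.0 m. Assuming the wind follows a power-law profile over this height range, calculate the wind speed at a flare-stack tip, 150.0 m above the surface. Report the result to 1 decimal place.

First find α: α = ln(V₂/V₁)/ln(z₂/z₁) = ln(152.2/63.8)/ln(102.0/11.5) = 0.86944/2.18263 = 0.3983
Extrapolate from 102.0 m to 150.0 m: V₃ = 152.2 × (150.0/102.0)^0.3983 = 152.2 × 1.1661 = 177.4738 km/h

177.5 km/h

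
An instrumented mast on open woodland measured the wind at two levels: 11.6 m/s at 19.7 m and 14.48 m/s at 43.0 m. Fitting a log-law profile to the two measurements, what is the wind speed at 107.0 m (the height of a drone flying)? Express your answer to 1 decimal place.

17.8 m/s

Log law: V ∝ ln(z/z₀). From the pair, with r = V₁/V₂ = 0.80110,
ln z₀ = (ln z₁ − r·ln z₂)/(1 − r) = (2.9806 − 0.80110×3.7612)/0.19890 = -0.1634 → z₀ = 0.8493 m
V₃ = V₁ · ln(z₃/z₀)/ln(z₁/z₀) = 11.6 × 4.8362/3.1440 = 17.8435 m/s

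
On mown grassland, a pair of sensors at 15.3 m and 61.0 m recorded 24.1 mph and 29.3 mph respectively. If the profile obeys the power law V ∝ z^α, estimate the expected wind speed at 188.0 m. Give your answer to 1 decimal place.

34.3 mph

First find α: α = ln(V₂/V₁)/ln(z₂/z₁) = ln(29.3/24.1)/ln(61.0/15.3) = 0.19538/1.38302 = 0.1413
Extrapolate from 61.0 m to 188.0 m: V₃ = 29.3 × (188.0/61.0)^0.1413 = 29.3 × 1.1723 = 34.3497 mph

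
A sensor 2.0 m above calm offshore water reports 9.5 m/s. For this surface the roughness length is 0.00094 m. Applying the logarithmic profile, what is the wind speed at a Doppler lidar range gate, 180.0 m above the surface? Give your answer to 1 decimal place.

15.1 m/s

Log law: V(z) ∝ ln(z/z₀), so V₂/V₁ = ln(z₂/z₀) / ln(z₁/z₀).
ln(180.0/0.00094) = 12.1626, ln(2.0/0.00094) = 7.6628
V₂ = 9.5 × 12.1626/7.6628 = 9.5 × 1.5872 = 15.0787 m/s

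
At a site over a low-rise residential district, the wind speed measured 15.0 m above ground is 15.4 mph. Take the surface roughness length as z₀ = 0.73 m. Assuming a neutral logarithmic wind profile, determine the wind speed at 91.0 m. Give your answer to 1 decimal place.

24.6 mph

Log law: V(z) ∝ ln(z/z₀), so V₂/V₁ = ln(z₂/z₀) / ln(z₁/z₀).
ln(91.0/0.73) = 4.8256, ln(15.0/0.73) = 3.0228
V₂ = 15.4 × 4.8256/3.0228 = 15.4 × 1.5964 = 24.5847 mph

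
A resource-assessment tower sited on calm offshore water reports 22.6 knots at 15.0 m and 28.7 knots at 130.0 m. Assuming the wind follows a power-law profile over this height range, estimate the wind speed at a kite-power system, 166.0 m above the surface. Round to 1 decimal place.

First find α: α = ln(V₂/V₁)/ln(z₂/z₁) = ln(28.7/22.6)/ln(130.0/15.0) = 0.23895/2.15948 = 0.1107
Extrapolate from 130.0 m to 166.0 m: V₃ = 28.7 × (166.0/130.0)^0.1107 = 28.7 × 1.0274 = 29.4869 knots

29.5 knots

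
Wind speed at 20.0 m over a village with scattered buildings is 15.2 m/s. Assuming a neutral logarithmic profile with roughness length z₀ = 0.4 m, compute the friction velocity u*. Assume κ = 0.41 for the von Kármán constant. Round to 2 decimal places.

Log law: V(z) = (u*/κ) · ln(z/z₀) ⇒ u* = κ · V / ln(z/z₀)
u* = 0.41 × 15.2 / ln(20.0/0.4) = 0.41 × 15.2 / 3.9120
   = 6.2320 / 3.9120 = 1.5930 m/s

u* ≈ 1.59 m/s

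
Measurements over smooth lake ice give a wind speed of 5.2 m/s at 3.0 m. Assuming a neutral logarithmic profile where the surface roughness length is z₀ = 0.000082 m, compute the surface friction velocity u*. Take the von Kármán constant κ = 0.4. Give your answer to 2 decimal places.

u* ≈ 0.20 m/s

Log law: V(z) = (u*/κ) · ln(z/z₀) ⇒ u* = κ · V / ln(z/z₀)
u* = 0.4 × 5.2 / ln(3.0/0.000082) = 0.4 × 5.2 / 10.5074
   = 2.0800 / 10.5074 = 0.1980 m/s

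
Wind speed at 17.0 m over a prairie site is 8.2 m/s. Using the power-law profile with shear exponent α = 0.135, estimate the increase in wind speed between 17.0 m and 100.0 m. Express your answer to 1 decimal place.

2.2 m/s

Power law: V₂ = V₁ · (z₂/z₁)^α = 8.2 × (5.8824)^0.135 = 10.4161 m/s
ΔV = 10.4161 − 8.2 = 2.2161 m/s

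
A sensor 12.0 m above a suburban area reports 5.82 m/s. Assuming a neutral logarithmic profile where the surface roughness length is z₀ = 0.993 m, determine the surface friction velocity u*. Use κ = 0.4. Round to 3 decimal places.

Log law: V(z) = (u*/κ) · ln(z/z₀) ⇒ u* = κ · V / ln(z/z₀)
u* = 0.4 × 5.82 / ln(12.0/0.993) = 0.4 × 5.82 / 2.4919
   = 2.3280 / 2.4919 = 0.9342 m/s

u* ≈ 0.934 m/s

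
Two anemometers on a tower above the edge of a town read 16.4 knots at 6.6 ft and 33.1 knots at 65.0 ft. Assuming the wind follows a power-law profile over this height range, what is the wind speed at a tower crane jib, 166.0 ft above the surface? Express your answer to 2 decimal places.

First find α: α = ln(V₂/V₁)/ln(z₂/z₁) = ln(33.1/16.4)/ln(65.0/6.6) = 0.70225/2.28732 = 0.3070
Extrapolate from 65.0 ft to 166.0 ft: V₃ = 33.1 × (166.0/65.0)^0.3070 = 33.1 × 1.3336 = 44.1413 knots

44.14 knots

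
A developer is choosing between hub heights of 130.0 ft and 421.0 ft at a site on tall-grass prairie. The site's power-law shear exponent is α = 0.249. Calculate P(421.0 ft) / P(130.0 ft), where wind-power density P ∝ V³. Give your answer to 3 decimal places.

2.406

Speed ratio: V_B/V_A = (z_B/z_A)^α = (421.0/130.0)^0.249 = (3.2385)^0.249 = 1.33991
Power-density ratio: P_B/P_A = (V_B/V_A)³ = (1.33991)³ = 2.40560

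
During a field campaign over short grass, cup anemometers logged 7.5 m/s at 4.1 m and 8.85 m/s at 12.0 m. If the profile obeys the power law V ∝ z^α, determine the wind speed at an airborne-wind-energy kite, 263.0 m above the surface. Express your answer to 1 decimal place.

14.2 m/s

First find α: α = ln(V₂/V₁)/ln(z₂/z₁) = ln(8.85/7.5)/ln(12.0/4.1) = 0.16551/1.07392 = 0.1541
Extrapolate from 12.0 m to 263.0 m: V₃ = 8.85 × (263.0/12.0)^0.1541 = 8.85 × 1.6093 = 14.2425 m/s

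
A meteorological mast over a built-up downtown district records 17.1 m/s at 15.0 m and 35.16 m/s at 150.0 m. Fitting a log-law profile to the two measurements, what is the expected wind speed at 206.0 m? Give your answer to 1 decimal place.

Log law: V ∝ ln(z/z₀). From the pair, with r = V₁/V₂ = 0.48635,
ln z₀ = (ln z₁ − r·ln z₂)/(1 − r) = (2.7081 − 0.48635×5.0106)/0.51365 = 0.5279 → z₀ = 1.695 m
V₃ = V₁ · ln(z₃/z₀)/ln(z₁/z₀) = 17.1 × 4.8000/2.1802 = 37.6482 m/s

37.6 m/s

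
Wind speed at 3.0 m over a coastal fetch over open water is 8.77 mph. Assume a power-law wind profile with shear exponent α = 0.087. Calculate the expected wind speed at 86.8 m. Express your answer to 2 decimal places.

11.75 mph

Power-law profile: V₂ = V₁ · (z₂/z₁)^α
V₂ = 8.77 × (86.8/3.0)^0.087 = 8.77 × (28.9333)^0.087
    = 8.77 × 1.3401 = 11.7528 mph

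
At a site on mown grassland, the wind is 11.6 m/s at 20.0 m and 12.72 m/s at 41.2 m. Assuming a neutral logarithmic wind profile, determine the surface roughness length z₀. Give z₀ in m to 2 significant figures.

z₀ ≈ 0.011 m

Log law: V(z) ∝ ln(z/z₀). With r = V₁/V₂ = 11.6/12.72 = 0.91195,
r · ln(z₂/z₀) = ln(z₁/z₀) ⇒ ln z₀ = (ln z₁ − r·ln z₂)/(1 − r)
ln z₀ = (2.99573 − 0.91195×3.71844) / 0.08805 = -4.4894
z₀ = exp(-4.4894) = 0.01123 m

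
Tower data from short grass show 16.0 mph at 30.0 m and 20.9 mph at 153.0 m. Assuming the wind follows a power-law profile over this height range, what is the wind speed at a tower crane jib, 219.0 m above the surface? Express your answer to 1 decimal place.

22.2 mph

First find α: α = ln(V₂/V₁)/ln(z₂/z₁) = ln(20.9/16.0)/ln(153.0/30.0) = 0.26716/1.62924 = 0.1640
Extrapolate from 153.0 m to 219.0 m: V₃ = 20.9 × (219.0/153.0)^0.1640 = 20.9 × 1.0606 = 22.1660 mph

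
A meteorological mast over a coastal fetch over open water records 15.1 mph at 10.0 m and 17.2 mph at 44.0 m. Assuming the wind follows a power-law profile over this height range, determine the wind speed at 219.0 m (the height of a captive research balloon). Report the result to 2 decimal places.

First find α: α = ln(V₂/V₁)/ln(z₂/z₁) = ln(17.2/15.1)/ln(44.0/10.0) = 0.13021/1.48160 = 0.0879
Extrapolate from 44.0 m to 219.0 m: V₃ = 17.2 × (219.0/44.0)^0.0879 = 17.2 × 1.1515 = 19.8055 mph

19.81 mph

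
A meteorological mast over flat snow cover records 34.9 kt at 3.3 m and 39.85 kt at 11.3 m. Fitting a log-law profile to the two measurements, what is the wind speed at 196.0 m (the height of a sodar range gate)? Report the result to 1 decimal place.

Log law: V ∝ ln(z/z₀). From the pair, with r = V₁/V₂ = 0.87578,
ln z₀ = (ln z₁ − r·ln z₂)/(1 − r) = (1.1939 − 0.87578×2.4248)/0.12422 = -7.4844 → z₀ = 0.0005618 m
V₃ = V₁ · ln(z₃/z₀)/ln(z₁/z₀) = 34.9 × 12.7625/8.6783 = 51.3246 kt

51.3 kt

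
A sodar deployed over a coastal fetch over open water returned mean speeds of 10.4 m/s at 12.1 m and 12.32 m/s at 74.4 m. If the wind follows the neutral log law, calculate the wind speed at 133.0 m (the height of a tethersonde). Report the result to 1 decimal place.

Log law: V ∝ ln(z/z₀). From the pair, with r = V₁/V₂ = 0.84416,
ln z₀ = (ln z₁ − r·ln z₂)/(1 − r) = (2.4932 − 0.84416×4.3095)/0.15584 = -7.3448 → z₀ = 0.0006459 m
V₃ = V₁ · ln(z₃/z₀)/ln(z₁/z₀) = 10.4 × 12.2352/9.8380 = 12.9341 m/s

12.9 m/s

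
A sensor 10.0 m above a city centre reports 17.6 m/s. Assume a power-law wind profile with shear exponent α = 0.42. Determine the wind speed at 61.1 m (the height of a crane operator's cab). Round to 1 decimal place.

Power-law profile: V₂ = V₁ · (z₂/z₁)^α
V₂ = 17.6 × (61.1/10.0)^0.42 = 17.6 × (6.1100)^0.42
    = 17.6 × 2.1386 = 37.6400 m/s

37.6 m/s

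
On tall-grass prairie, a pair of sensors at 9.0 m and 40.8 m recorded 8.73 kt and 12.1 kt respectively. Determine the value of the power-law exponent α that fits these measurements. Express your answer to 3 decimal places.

α ≈ 0.216

Power law: V₂/V₁ = (z₂/z₁)^α ⇒ α = ln(V₂/V₁) / ln(z₂/z₁)
α = ln(12.1/8.73) / ln(40.8/9.0) = ln(1.3860) / ln(4.5333)
  = 0.32644 / 1.51146 = 0.21598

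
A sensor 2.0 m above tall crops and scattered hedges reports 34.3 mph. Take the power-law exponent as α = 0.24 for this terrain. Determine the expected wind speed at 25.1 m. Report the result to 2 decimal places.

62.95 mph

Power-law profile: V₂ = V₁ · (z₂/z₁)^α
V₂ = 34.3 × (25.1/2.0)^0.24 = 34.3 × (12.5500)^0.24
    = 34.3 × 1.8352 = 62.9461 mph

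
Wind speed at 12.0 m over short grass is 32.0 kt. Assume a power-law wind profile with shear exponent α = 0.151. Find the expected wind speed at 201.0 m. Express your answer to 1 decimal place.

49.0 kt

Power-law profile: V₂ = V₁ · (z₂/z₁)^α
V₂ = 32.0 × (201.0/12.0)^0.151 = 32.0 × (16.7500)^0.151
    = 32.0 × 1.5305 = 48.9752 kt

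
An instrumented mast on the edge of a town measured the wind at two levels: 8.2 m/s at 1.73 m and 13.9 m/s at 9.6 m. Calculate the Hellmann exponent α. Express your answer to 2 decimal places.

α ≈ 0.31

Power law: V₂/V₁ = (z₂/z₁)^α ⇒ α = ln(V₂/V₁) / ln(z₂/z₁)
α = ln(13.9/8.2) / ln(9.6/1.73) = ln(1.6951) / ln(5.5491)
  = 0.52775 / 1.71364 = 0.30797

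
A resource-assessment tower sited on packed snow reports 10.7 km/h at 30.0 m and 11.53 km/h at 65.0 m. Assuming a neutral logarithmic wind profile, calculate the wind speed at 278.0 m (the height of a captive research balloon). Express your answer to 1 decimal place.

13.1 km/h

Log law: V ∝ ln(z/z₀). From the pair, with r = V₁/V₂ = 0.92801,
ln z₀ = (ln z₁ − r·ln z₂)/(1 − r) = (3.4012 − 0.92801×4.1744)/0.07199 = -6.5664 → z₀ = 0.001407 m
V₃ = V₁ · ln(z₃/z₀)/ln(z₁/z₀) = 10.7 × 12.1941/9.9676 = 13.0900 km/h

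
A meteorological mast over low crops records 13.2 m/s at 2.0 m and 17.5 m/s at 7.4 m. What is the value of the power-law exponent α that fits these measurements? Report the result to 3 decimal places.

Power law: V₂/V₁ = (z₂/z₁)^α ⇒ α = ln(V₂/V₁) / ln(z₂/z₁)
α = ln(17.5/13.2) / ln(7.4/2.0) = ln(1.3258) / ln(3.7000)
  = 0.28198 / 1.30833 = 0.21553

α ≈ 0.216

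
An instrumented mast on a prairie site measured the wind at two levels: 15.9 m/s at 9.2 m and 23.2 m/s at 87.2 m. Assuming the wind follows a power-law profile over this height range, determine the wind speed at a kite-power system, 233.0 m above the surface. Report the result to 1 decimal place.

27.4 m/s

First find α: α = ln(V₂/V₁)/ln(z₂/z₁) = ln(23.2/15.9)/ln(87.2/9.2) = 0.37783/2.24900 = 0.1680
Extrapolate from 87.2 m to 233.0 m: V₃ = 23.2 × (233.0/87.2)^0.1680 = 23.2 × 1.1795 = 27.3651 m/s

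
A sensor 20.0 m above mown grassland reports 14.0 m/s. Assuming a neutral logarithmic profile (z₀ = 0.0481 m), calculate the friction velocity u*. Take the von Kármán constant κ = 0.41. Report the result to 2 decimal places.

u* ≈ 0.95 m/s

Log law: V(z) = (u*/κ) · ln(z/z₀) ⇒ u* = κ · V / ln(z/z₀)
u* = 0.41 × 14.0 / ln(20.0/0.0481) = 0.41 × 14.0 / 6.0302
   = 5.7400 / 6.0302 = 0.9519 m/s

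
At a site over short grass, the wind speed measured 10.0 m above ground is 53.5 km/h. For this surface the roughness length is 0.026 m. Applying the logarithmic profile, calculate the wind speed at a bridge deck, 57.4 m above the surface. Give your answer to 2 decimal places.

69.21 km/h

Log law: V(z) ∝ ln(z/z₀), so V₂/V₁ = ln(z₂/z₀) / ln(z₁/z₀).
ln(57.4/0.026) = 7.6997, ln(10.0/0.026) = 5.9522
V₂ = 53.5 × 7.6997/5.9522 = 53.5 × 1.2936 = 69.2065 km/h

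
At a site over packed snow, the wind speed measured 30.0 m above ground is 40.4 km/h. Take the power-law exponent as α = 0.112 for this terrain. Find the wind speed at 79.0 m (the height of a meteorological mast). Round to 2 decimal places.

45.03 km/h

Power-law profile: V₂ = V₁ · (z₂/z₁)^α
V₂ = 40.4 × (79.0/30.0)^0.112 = 40.4 × (2.6333)^0.112
    = 40.4 × 1.1145 = 45.0275 km/h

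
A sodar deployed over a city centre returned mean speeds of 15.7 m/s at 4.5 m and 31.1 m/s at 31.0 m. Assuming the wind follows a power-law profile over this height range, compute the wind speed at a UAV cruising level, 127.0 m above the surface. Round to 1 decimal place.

51.2 m/s

First find α: α = ln(V₂/V₁)/ln(z₂/z₁) = ln(31.1/15.7)/ln(31.0/4.5) = 0.68355/1.92991 = 0.3542
Extrapolate from 31.0 m to 127.0 m: V₃ = 31.1 × (127.0/31.0)^0.3542 = 31.1 × 1.6479 = 51.2482 m/s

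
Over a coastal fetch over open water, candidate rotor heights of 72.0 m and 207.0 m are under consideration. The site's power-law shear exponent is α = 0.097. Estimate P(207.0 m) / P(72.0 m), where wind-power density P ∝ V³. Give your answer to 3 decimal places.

1.360

Speed ratio: V_B/V_A = (z_B/z_A)^α = (207.0/72.0)^0.097 = (2.8750)^0.097 = 1.10787
Power-density ratio: P_B/P_A = (V_B/V_A)³ = (1.10787)³ = 1.35976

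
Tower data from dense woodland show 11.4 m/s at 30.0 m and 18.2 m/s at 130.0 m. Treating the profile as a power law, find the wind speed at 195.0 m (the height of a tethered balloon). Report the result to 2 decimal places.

20.71 m/s

First find α: α = ln(V₂/V₁)/ln(z₂/z₁) = ln(18.2/11.4)/ln(130.0/30.0) = 0.46781/1.46634 = 0.3190
Extrapolate from 130.0 m to 195.0 m: V₃ = 18.2 × (195.0/130.0)^0.3190 = 18.2 × 1.1381 = 20.7133 m/s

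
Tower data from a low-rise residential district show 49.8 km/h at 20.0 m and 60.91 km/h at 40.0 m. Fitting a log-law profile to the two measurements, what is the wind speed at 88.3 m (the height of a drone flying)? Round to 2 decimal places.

Log law: V ∝ ln(z/z₀). From the pair, with r = V₁/V₂ = 0.81760,
ln z₀ = (ln z₁ − r·ln z₂)/(1 − r) = (2.9957 − 0.81760×3.6889)/0.18240 = -0.1113 → z₀ = 0.8947 m
V₃ = V₁ · ln(z₃/z₀)/ln(z₁/z₀) = 49.8 × 4.5920/3.1070 = 73.6022 km/h

73.60 km/h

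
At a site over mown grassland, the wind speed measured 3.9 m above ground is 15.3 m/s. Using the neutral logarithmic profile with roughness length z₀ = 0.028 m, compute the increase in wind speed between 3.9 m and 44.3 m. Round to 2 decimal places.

Log law: V₂ = V₁ · ln(z₂/z₀)/ln(z₁/z₀) = 15.3 × 7.3665/4.9365 = 22.8314 m/s
ΔV = 22.8314 − 15.3 = 7.5314 m/s

7.53 m/s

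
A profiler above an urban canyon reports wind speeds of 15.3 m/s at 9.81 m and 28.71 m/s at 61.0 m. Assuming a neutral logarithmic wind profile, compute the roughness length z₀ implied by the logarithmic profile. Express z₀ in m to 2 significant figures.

z₀ ≈ 1.2 m

Log law: V(z) ∝ ln(z/z₀). With r = V₁/V₂ = 15.3/28.71 = 0.53292,
r · ln(z₂/z₀) = ln(z₁/z₀) ⇒ ln z₀ = (ln z₁ − r·ln z₂)/(1 − r)
ln z₀ = (2.28340 − 0.53292×4.11087) / 0.46708 = 0.1984
z₀ = exp(0.1984) = 1.219 m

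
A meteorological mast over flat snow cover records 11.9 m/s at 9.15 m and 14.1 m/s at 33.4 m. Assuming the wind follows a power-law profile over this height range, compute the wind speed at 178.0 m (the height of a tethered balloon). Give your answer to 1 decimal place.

17.6 m/s

First find α: α = ln(V₂/V₁)/ln(z₂/z₁) = ln(14.1/11.9)/ln(33.4/9.15) = 0.16964/1.29480 = 0.1310
Extrapolate from 33.4 m to 178.0 m: V₃ = 14.1 × (178.0/33.4)^0.1310 = 14.1 × 1.2451 = 17.5559 m/s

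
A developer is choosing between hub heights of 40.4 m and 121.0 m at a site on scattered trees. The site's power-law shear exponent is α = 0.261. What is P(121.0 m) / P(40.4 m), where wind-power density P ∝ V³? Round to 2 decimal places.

2.36

Speed ratio: V_B/V_A = (z_B/z_A)^α = (121.0/40.4)^0.261 = (2.9950)^0.261 = 1.33150
Power-density ratio: P_B/P_A = (V_B/V_A)³ = (1.33150)³ = 2.36061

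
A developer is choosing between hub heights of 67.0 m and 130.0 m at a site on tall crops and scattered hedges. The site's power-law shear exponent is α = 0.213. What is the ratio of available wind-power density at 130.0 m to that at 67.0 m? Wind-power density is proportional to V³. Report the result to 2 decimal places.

1.53

Speed ratio: V_B/V_A = (z_B/z_A)^α = (130.0/67.0)^0.213 = (1.9403)^0.213 = 1.15164
Power-density ratio: P_B/P_A = (V_B/V_A)³ = (1.15164)³ = 1.52738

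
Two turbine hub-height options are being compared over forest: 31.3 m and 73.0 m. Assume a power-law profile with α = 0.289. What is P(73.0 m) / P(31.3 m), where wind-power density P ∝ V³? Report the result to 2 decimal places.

2.08

Speed ratio: V_B/V_A = (z_B/z_A)^α = (73.0/31.3)^0.289 = (2.3323)^0.289 = 1.27729
Power-density ratio: P_B/P_A = (V_B/V_A)³ = (1.27729)³ = 2.08384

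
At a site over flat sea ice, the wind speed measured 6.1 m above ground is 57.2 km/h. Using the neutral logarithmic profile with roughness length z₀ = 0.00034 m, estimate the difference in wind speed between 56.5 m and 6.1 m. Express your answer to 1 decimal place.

13.0 km/h

Log law: V₂ = V₁ · ln(z₂/z₀)/ln(z₁/z₀) = 57.2 × 12.0208/9.7949 = 70.1991 km/h
ΔV = 70.1991 − 57.2 = 12.9991 km/h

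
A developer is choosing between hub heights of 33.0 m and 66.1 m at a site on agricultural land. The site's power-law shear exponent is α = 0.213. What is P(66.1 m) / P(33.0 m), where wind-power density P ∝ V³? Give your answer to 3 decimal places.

Speed ratio: V_B/V_A = (z_B/z_A)^α = (66.1/33.0)^0.213 = (2.0030)^0.213 = 1.15947
Power-density ratio: P_B/P_A = (V_B/V_A)³ = (1.15947)³ = 1.55876

1.559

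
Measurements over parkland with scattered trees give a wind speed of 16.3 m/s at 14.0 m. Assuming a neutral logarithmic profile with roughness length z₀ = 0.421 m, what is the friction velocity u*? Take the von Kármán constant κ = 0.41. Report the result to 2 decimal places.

u* ≈ 1.91 m/s

Log law: V(z) = (u*/κ) · ln(z/z₀) ⇒ u* = κ · V / ln(z/z₀)
u* = 0.41 × 16.3 / ln(14.0/0.421) = 0.41 × 16.3 / 3.5042
   = 6.6830 / 3.5042 = 1.9072 m/s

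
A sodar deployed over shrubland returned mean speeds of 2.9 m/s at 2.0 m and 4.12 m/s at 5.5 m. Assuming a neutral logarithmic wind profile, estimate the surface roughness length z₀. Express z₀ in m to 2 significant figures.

z₀ ≈ 0.18 m

Log law: V(z) ∝ ln(z/z₀). With r = V₁/V₂ = 2.9/4.12 = 0.70388,
r · ln(z₂/z₀) = ln(z₁/z₀) ⇒ ln z₀ = (ln z₁ − r·ln z₂)/(1 − r)
ln z₀ = (0.69315 − 0.70388×1.70475) / 0.29612 = -1.7115
z₀ = exp(-1.7115) = 0.1806 m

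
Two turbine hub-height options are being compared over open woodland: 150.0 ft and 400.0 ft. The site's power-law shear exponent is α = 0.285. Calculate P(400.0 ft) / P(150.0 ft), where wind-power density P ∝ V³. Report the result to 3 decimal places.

2.313

Speed ratio: V_B/V_A = (z_B/z_A)^α = (400.0/150.0)^0.285 = (2.6667)^0.285 = 1.32252
Power-density ratio: P_B/P_A = (V_B/V_A)³ = (1.32252)³ = 2.31315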